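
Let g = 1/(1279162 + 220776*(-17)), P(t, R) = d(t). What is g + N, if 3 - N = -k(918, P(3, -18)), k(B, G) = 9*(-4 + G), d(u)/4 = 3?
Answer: 185552249/2474030 ≈ 75.000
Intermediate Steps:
d(u) = 12 (d(u) = 4*3 = 12)
P(t, R) = 12
k(B, G) = -36 + 9*G
N = 75 (N = 3 - (-1)*(-36 + 9*12) = 3 - (-1)*(-36 + 108) = 3 - (-1)*72 = 3 - 1*(-72) = 3 + 72 = 75)
g = -1/2474030 (g = 1/(1279162 - 3753192) = 1/(-2474030) = -1/2474030 ≈ -4.0420e-7)
g + N = -1/2474030 + 75 = 185552249/2474030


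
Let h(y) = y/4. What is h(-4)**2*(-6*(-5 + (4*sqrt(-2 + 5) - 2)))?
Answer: 42 - 24*sqrt(3) ≈ 0.43078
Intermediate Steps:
h(y) = y/4 (h(y) = y*(1/4) = y/4)
h(-4)**2*(-6*(-5 + (4*sqrt(-2 + 5) - 2))) = ((1/4)*(-4))**2*(-6*(-5 + (4*sqrt(-2 + 5) - 2))) = (-1)**2*(-6*(-5 + (4*sqrt(3) - 2))) = 1*(-6*(-5 + (-2 + 4*sqrt(3)))) = 1*(-6*(-7 + 4*sqrt(3))) = 1*(42 - 24*sqrt(3)) = 42 - 24*sqrt(3)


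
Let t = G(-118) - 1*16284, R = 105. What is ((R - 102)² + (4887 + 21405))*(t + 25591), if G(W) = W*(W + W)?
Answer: 977213655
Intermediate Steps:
G(W) = 2*W² (G(W) = W*(2*W) = 2*W²)
t = 11564 (t = 2*(-118)² - 1*16284 = 2*13924 - 16284 = 27848 - 16284 = 11564)
((R - 102)² + (4887 + 21405))*(t + 25591) = ((105 - 102)² + (4887 + 21405))*(11564 + 25591) = (3² + 26292)*37155 = (9 + 26292)*37155 = 26301*37155 = 977213655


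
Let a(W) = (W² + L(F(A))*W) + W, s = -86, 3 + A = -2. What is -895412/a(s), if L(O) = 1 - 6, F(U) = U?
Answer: -223853/1935 ≈ -115.69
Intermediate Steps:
A = -5 (A = -3 - 2 = -5)
L(O) = -5
a(W) = W² - 4*W (a(W) = (W² - 5*W) + W = W² - 4*W)
-895412/a(s) = -895412*(-1/(86*(-4 - 86))) = -895412/((-86*(-90))) = -895412/7740 = -895412*1/7740 = -223853/1935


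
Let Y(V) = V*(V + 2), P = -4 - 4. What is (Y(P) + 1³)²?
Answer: 2401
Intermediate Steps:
P = -8
Y(V) = V*(2 + V)
(Y(P) + 1³)² = (-8*(2 - 8) + 1³)² = (-8*(-6) + 1)² = (48 + 1)² = 49² = 2401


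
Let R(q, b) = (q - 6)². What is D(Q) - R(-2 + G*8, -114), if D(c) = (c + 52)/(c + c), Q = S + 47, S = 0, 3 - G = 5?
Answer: -54045/94 ≈ -574.95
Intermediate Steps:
G = -2 (G = 3 - 1*5 = 3 - 5 = -2)
R(q, b) = (-6 + q)²
Q = 47 (Q = 0 + 47 = 47)
D(c) = (52 + c)/(2*c) (D(c) = (52 + c)/((2*c)) = (52 + c)*(1/(2*c)) = (52 + c)/(2*c))
D(Q) - R(-2 + G*8, -114) = (½)*(52 + 47)/47 - (-6 + (-2 - 2*8))² = (½)*(1/47)*99 - (-6 + (-2 - 16))² = 99/94 - (-6 - 18)² = 99/94 - 1*(-24)² = 99/94 - 1*576 = 99/94 - 576 = -54045/94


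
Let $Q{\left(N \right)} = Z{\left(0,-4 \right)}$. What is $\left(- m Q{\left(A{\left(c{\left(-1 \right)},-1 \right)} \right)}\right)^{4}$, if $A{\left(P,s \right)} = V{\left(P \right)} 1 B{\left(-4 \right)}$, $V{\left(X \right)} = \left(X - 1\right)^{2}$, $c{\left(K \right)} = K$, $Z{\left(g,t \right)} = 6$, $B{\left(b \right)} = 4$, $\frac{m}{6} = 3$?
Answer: $136048896$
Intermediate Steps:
$m = 18$ ($m = 6 \cdot 3 = 18$)
$V{\left(X \right)} = \left(-1 + X\right)^{2}$
$A{\left(P,s \right)} = 4 \left(-1 + P\right)^{2}$ ($A{\left(P,s \right)} = \left(-1 + P\right)^{2} \cdot 1 \cdot 4 = \left(-1 + P\right)^{2} \cdot 4 = 4 \left(-1 + P\right)^{2}$)
$Q{\left(N \right)} = 6$
$\left(- m Q{\left(A{\left(c{\left(-1 \right)},-1 \right)} \right)}\right)^{4} = \left(\left(-1\right) 18 \cdot 6\right)^{4} = \left(\left(-18\right) 6\right)^{4} = \left(-108\right)^{4} = 136048896$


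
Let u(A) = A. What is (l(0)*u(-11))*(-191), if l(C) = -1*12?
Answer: -25212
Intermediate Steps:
l(C) = -12
(l(0)*u(-11))*(-191) = -12*(-11)*(-191) = 132*(-191) = -25212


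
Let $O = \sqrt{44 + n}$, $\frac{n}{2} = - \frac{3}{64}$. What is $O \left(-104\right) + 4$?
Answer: $4 - 13 \sqrt{2810} \approx -685.12$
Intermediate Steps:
$n = - \frac{3}{32}$ ($n = 2 \left(- \frac{3}{64}\right) = - \frac{3}{32} \approx -0.09375$)
$O = \frac{\sqrt{2810}}{8}$ ($O = \sqrt{44 - \frac{3}{32}} = \sqrt{\frac{1405}{32}} = \frac{\sqrt{2810}}{8} \approx 6.6262$)
$O \left(-104\right) + 4 = \frac{\sqrt{2810}}{8} \left(-104\right) + 4 = - 13 \sqrt{2810} + 4 = 4 - 13 \sqrt{2810}$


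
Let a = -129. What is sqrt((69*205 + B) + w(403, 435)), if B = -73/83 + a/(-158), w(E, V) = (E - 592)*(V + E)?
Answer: I*sqrt(24805456817330)/13114 ≈ 379.79*I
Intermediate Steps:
w(E, V) = (-592 + E)*(E + V)
B = -827/13114 (B = -73/83 - 129/(-158) = -73*1/83 - 129*(-1/158) = -73/83 + 129/158 = -827/13114 ≈ -0.063062)
sqrt((69*205 + B) + w(403, 435)) = sqrt((69*205 - 827/13114) + (403**2 - 592*403 - 592*435 + 403*435)) = sqrt((14145 - 827/13114) + (162409 - 238576 - 257520 + 175305)) = sqrt(185496703/13114 - 158382) = sqrt(-1891524845/13114) = I*sqrt(24805456817330)/13114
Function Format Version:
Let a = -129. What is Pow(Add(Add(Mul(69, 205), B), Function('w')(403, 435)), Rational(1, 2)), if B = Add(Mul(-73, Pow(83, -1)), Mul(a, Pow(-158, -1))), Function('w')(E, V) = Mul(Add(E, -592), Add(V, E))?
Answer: Mul(Rational(1, 13114), I, Pow(24805456817330, Rational(1, 2))) ≈ Mul(379.79, I)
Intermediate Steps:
Function('w')(E, V) = Mul(Add(-592, E), Add(E, V))
B = Rational(-827, 13114) (B = Add(Mul(-73, Pow(83, -1)), Mul(-129, Pow(-158, -1))) = Add(Mul(-73, Rational(1, 83)), Mul(-129, Rational(-1, 158))) = Add(Rational(-73, 83), Rational(129, 158)) = Rational(-827, 13114) ≈ -0.063062)
Pow(Add(Add(Mul(69, 205), B), Function('w')(403, 435)), Rational(1, 2)) = Pow(Add(Add(Mul(69, 205), Rational(-827, 13114)), Add(Pow(403, 2), Mul(-592, 403), Mul(-592, 435), Mul(403, 435))), Rational(1, 2)) = Pow(Add(Add(14145, Rational(-827, 13114)), Add(162409, -238576, -257520, 175305)), Rational(1, 2)) = Pow(Add(Rational(185496703, 13114), -158382), Rational(1, 2)) = Pow(Rational(-1891524845, 13114), Rational(1, 2)) = Mul(Rational(1, 13114), I, Pow(24805456817330, Rational(1, 2)))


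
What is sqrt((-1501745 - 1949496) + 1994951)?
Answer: 3*I*sqrt(161810) ≈ 1206.8*I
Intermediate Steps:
sqrt((-1501745 - 1949496) + 1994951) = sqrt(-3451241 + 1994951) = sqrt(-1456290) = 3*I*sqrt(161810)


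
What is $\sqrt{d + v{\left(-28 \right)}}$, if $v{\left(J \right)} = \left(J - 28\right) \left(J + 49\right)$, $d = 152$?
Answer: $32 i \approx 32.0 i$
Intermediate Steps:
$v{\left(J \right)} = \left(-28 + J\right) \left(49 + J\right)$
$\sqrt{d + v{\left(-28 \right)}} = \sqrt{152 + \left(-1372 + \left(-28\right)^{2} + 21 \left(-28\right)\right)} = \sqrt{152 - 1176} = \sqrt{-1024} = 32 i$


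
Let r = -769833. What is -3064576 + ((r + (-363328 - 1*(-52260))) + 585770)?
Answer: -3559707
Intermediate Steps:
-3064576 + ((r + (-363328 - 1*(-52260))) + 585770) = -3064576 + ((-769833 + (-363328 - 1*(-52260))) + 585770) = -3064576 + ((-769833 + (-363328 + 52260)) + 585770) = -3064576 + ((-769833 - 311068) + 585770) = -3064576 + (-1080901 + 585770) = -3064576 - 495131 = -3559707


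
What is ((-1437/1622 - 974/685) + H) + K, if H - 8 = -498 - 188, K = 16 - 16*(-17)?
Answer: -435881473/1111070 ≈ -392.31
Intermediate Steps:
K = 288 (K = 16 + 272 = 288)
H = -678 (H = 8 + (-498 - 188) = 8 - 686 = -678)
((-1437/1622 - 974/685) + H) + K = ((-1437/1622 - 974/685) - 678) + 288 = (-2564173/1111070 - 678) + 288 = -755869633/1111070 + 288 = -435881473/1111070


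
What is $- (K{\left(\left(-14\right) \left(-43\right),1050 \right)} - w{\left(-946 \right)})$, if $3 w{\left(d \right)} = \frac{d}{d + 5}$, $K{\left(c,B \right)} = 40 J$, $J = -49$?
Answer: $\frac{5534026}{2823} \approx 1960.3$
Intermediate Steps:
$K{\left(c,B \right)} = -1960$ ($K{\left(c,B \right)} = 40 \left(-49\right) = -1960$)
$w{\left(d \right)} = \frac{d}{3 \left(5 + d\right)}$ ($w{\left(d \right)} = \frac{d \frac{1}{d + 5}}{3} = \frac{d \frac{1}{5 + d}}{3} = \frac{d}{3 \left(5 + d\right)}$)
$- (K{\left(\left(-14\right) \left(-43\right),1050 \right)} - w{\left(-946 \right)}) = - (-1960 - \frac{1}{3} \left(-946\right) \frac{1}{5 - 946}) = - (-1960 - \frac{1}{3} \left(-946\right) \frac{1}{-941}) = - (-1960 - \frac{1}{3} \left(-946\right) \left(- \frac{1}{941}\right)) = - (-1960 - \frac{946}{2823}) = \left(-1\right) \left(- \frac{5534026}{2823}\right) = \frac{5534026}{2823}$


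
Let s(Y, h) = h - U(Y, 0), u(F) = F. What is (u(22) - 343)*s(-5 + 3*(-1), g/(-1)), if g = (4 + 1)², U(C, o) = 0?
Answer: 8025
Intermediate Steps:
g = 25 (g = 5² = 25)
s(Y, h) = h (s(Y, h) = h - 1*0 = h + 0 = h)
(u(22) - 343)*s(-5 + 3*(-1), g/(-1)) = (22 - 343)*(25/(-1)) = -8025*(-1) = -321*(-25) = 8025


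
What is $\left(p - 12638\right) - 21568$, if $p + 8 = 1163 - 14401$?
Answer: $-47452$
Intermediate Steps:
$p = -13246$ ($p = -8 + \left(1163 - 14401\right) = -8 - 13238 = -13246$)
$\left(p - 12638\right) - 21568 = \left(-13246 - 12638\right) - 21568 = -25884 - 21568 = -47452$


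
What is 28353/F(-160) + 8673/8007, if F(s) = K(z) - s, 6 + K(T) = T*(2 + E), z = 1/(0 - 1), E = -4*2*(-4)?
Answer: 25340359/106760 ≈ 237.36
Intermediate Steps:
E = 32 (E = -8*(-4) = 32)
z = -1 (z = 1/(-1) = -1)
K(T) = -6 + 34*T (K(T) = -6 + T*(2 + 32) = -6 + T*34 = -6 + 34*T)
F(s) = -40 - s (F(s) = (-6 + 34*(-1)) - s = (-6 - 34) - s = -40 - s)
28353/F(-160) + 8673/8007 = 28353/(-40 - 1*(-160)) + 8673/8007 = 28353/(-40 + 160) + 8673*(1/8007) = 28353/120 + 2891/2669 = 28353*(1/120) + 2891/2669 = 9451/40 + 2891/2669 = 25340359/106760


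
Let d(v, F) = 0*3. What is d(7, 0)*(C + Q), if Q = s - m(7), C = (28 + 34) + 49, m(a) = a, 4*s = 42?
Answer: 0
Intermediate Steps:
s = 21/2 (s = (1/4)*42 = 21/2 ≈ 10.500)
d(v, F) = 0
C = 111 (C = 62 + 49 = 111)
Q = 7/2 (Q = 21/2 - 1*7 = 21/2 - 7 = 7/2 ≈ 3.5000)
d(7, 0)*(C + Q) = 0*(111 + 7/2) = 0*(229/2) = 0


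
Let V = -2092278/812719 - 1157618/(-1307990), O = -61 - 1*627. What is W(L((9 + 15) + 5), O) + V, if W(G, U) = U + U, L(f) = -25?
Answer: -732261417748219/531514162405 ≈ -1377.7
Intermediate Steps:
O = -688 (O = -61 - 627 = -688)
W(G, U) = 2*U
V = -897930278939/531514162405 (V = -2092278*1/812719 - 1157618*(-1/1307990) = -2092278/812719 + 578809/653995 = -897930278939/531514162405 ≈ -1.6894)
W(L((9 + 15) + 5), O) + V = 2*(-688) - 897930278939/531514162405 = -1376 - 897930278939/531514162405 = -732261417748219/531514162405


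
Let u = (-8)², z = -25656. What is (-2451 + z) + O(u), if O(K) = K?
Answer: -28043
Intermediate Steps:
u = 64
(-2451 + z) + O(u) = (-2451 - 25656) + 64 = -28107 + 64 = -28043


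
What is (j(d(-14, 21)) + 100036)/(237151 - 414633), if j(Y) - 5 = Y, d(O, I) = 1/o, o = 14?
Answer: -1400575/2484748 ≈ -0.56367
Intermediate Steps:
d(O, I) = 1/14
j(Y) = 5 + Y
(j(d(-14, 21)) + 100036)/(237151 - 414633) = ((5 + 1/14) + 100036)/(237151 - 414633) = (71/14 + 100036)/(-177482) = (1400575/14)*(-1/177482) = -1400575/2484748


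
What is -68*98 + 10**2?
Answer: -6564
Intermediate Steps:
-68*98 + 10**2 = -6664 + 100 = -6564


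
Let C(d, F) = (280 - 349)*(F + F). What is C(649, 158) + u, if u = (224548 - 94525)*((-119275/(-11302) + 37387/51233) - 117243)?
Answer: -1260877743168126573/82719338 ≈ -1.5243e+10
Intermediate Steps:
C(d, F) = -138*F
u = -1260875939555680821/82719338 (u = 130023*((-119275*(-1/11302) + 37387*(1/51233)) - 117243) = 130023*((119275/11302 + 5341/7319) - 117243) = 130023*(933337707/82719338 - 117243) = 130023*(-9697330007427/82719338) = -1260875939555680821/82719338 ≈ -1.5243e+10)
C(649, 158) + u = -138*158 - 1260875939555680821/82719338 = -21804 - 1260875939555680821/82719338 = -1260877743168126573/82719338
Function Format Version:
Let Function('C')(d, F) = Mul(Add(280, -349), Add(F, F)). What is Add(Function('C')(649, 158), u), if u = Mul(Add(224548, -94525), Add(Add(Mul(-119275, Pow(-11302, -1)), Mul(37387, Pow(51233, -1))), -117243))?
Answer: Rational(-1260877743168126573, 82719338) ≈ -1.5243e+10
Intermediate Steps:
Function('C')(d, F) = Mul(-138, F) (Function('C')(d, F) = Mul(-69, Mul(2, F)) = Mul(-138, F))
u = Rational(-1260875939555680821, 82719338) (u = Mul(130023, Add(Add(Mul(-119275, Rational(-1, 11302)), Mul(37387, Rational(1, 51233))), -117243)) = Mul(130023, Add(Add(Rational(119275, 11302), Rational(5341, 7319)), -117243)) = Mul(130023, Add(Rational(933337707, 82719338), -117243)) = Mul(130023, Rational(-9697330007427, 82719338)) = Rational(-1260875939555680821, 82719338) ≈ -1.5243e+10)
Add(Function('C')(649, 158), u) = Add(Mul(-138, 158), Rational(-1260875939555680821, 82719338)) = Add(-21804, Rational(-1260875939555680821, 82719338)) = Rational(-1260877743168126573, 82719338)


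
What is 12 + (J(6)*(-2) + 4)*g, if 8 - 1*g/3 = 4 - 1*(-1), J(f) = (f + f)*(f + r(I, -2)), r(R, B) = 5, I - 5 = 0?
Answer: -2328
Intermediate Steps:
I = 5 (I = 5 + 0 = 5)
J(f) = 2*f*(5 + f) (J(f) = (f + f)*(f + 5) = (2*f)*(5 + f) = 2*f*(5 + f))
g = 9 (g = 24 - 3*(4 - 1*(-1)) = 24 - 3*(4 + 1) = 24 - 3*5 = 24 - 15 = 9)
12 + (J(6)*(-2) + 4)*g = 12 + ((2*6*(5 + 6))*(-2) + 4)*9 = 12 + ((2*6*11)*(-2) + 4)*9 = 12 + (132*(-2) + 4)*9 = 12 + (-264 + 4)*9 = 12 - 260*9 = 12 - 2340 = -2328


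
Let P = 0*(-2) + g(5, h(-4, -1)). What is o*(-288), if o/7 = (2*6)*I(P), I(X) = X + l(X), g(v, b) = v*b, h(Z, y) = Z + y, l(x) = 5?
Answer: 483840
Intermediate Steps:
g(v, b) = b*v
P = -25 (P = 0*(-2) + (-4 - 1)*5 = 0 - 5*5 = 0 - 25 = -25)
I(X) = 5 + X (I(X) = X + 5 = 5 + X)
o = -1680 (o = 7*((2*6)*(5 - 25)) = 7*(12*(-20)) = 7*(-240) = -1680)
o*(-288) = -1680*(-288) = 483840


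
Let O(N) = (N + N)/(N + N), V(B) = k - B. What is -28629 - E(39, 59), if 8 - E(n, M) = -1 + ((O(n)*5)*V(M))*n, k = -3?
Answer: -40728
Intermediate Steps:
V(B) = -3 - B
O(N) = 1 (O(N) = (2*N)/((2*N)) = (2*N)*(1/(2*N)) = 1)
E(n, M) = 9 - n*(-15 - 5*M) (E(n, M) = 8 - (-1 + ((1*5)*(-3 - M))*n) = 8 - (-1 + (5*(-3 - M))*n) = 8 - (-1 + (-15 - 5*M)*n) = 8 - (-1 + n*(-15 - 5*M)) = 8 + (1 - n*(-15 - 5*M)) = 9 - n*(-15 - 5*M))
-28629 - E(39, 59) = -28629 - (9 + 5*39*(3 + 59)) = -28629 - (9 + 5*39*62) = -28629 - (9 + 12090) = -28629 - 1*12099 = -28629 - 12099 = -40728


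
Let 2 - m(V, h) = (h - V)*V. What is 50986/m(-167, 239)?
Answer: 25493/33902 ≈ 0.75196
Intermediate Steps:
m(V, h) = 2 - V*(h - V) (m(V, h) = 2 - (h - V)*V = 2 - V*(h - V))
50986/m(-167, 239) = 50986/(2 + (-167)**2 - 1*(-167)*239) = 50986/(2 + 27889 + 39913) = 50986/67804 = 50986*(1/67804) = 25493/33902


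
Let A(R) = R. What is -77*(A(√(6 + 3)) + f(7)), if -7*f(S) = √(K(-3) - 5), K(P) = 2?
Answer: -231 + 11*I*√3 ≈ -231.0 + 19.053*I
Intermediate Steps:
f(S) = -I*√3/7 (f(S) = -√(2 - 5)/7 = -I*√3/7)
-77*(A(√(6 + 3)) + f(7)) = -77*(√(6 + 3) - I*√3/7) = -77*(√9 - I*√3/7) = -77*(3 - I*√3/7) = -231 + 11*I*√3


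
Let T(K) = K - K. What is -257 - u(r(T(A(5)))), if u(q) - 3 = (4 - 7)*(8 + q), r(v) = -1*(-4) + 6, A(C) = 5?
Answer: -206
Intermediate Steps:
T(K) = 0
r(v) = 10 (r(v) = 4 + 6 = 10)
u(q) = -21 - 3*q (u(q) = 3 + (4 - 7)*(8 + q) = 3 - 3*(8 + q) = 3 + (-24 - 3*q) = -21 - 3*q)
-257 - u(r(T(A(5)))) = -257 - (-21 - 3*10) = -257 - (-21 - 30) = -257 - 1*(-51) = -257 + 51 = -206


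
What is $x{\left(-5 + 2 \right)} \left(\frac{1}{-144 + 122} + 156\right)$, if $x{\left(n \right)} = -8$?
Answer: $- \frac{13724}{11} \approx -1247.6$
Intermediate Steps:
$x{\left(-5 + 2 \right)} \left(\frac{1}{-144 + 122} + 156\right) = - 8 \left(\frac{1}{-144 + 122} + 156\right) = - 8 \left(\frac{1}{-22} + 156\right) = - 8 \left(- \frac{1}{22} + 156\right) = \left(-8\right) \frac{3431}{22} = - \frac{13724}{11}$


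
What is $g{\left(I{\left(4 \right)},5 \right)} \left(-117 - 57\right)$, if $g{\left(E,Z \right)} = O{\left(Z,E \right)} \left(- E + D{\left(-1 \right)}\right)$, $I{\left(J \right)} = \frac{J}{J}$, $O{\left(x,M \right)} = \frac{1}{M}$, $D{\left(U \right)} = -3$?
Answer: $696$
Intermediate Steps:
$I{\left(J \right)} = 1$
$g{\left(E,Z \right)} = \frac{-3 - E}{E}$ ($g{\left(E,Z \right)} = \frac{- E - 3}{E} = \frac{-3 - E}{E}$)
$g{\left(I{\left(4 \right)},5 \right)} \left(-117 - 57\right) = \frac{-3 - 1}{1} \left(-117 - 57\right) = 1 \left(-3 - 1\right) \left(-117 - 57\right) = 1 \left(-4\right) \left(-117 - 57\right) = \left(-4\right) \left(-174\right) = 696$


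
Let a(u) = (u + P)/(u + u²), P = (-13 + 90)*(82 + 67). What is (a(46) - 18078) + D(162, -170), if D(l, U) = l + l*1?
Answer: -38372629/2162 ≈ -17749.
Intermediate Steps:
D(l, U) = 2*l (D(l, U) = l + l = 2*l)
P = 11473 (P = 77*149 = 11473)
a(u) = (11473 + u)/(u + u²) (a(u) = (u + 11473)/(u + u²) = (11473 + u)/(u + u²))
(a(46) - 18078) + D(162, -170) = ((11473 + 46)/(46*(1 + 46)) - 18078) + 2*162 = ((1/46)*11519/47 - 18078) + 324 = ((1/46)*(1/47)*11519 - 18078) + 324 = (11519/2162 - 18078) + 324 = -39073117/2162 + 324 = -38372629/2162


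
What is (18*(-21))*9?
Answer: -3402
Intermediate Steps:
(18*(-21))*9 = -378*9 = -3402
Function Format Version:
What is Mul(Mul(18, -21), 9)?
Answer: -3402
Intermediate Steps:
Mul(Mul(18, -21), 9) = Mul(-378, 9) = -3402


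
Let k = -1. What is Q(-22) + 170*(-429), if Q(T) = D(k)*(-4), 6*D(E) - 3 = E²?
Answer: -218798/3 ≈ -72933.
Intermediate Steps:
D(E) = ½ + E²/6
Q(T) = -8/3 (Q(T) = (½ + (⅙)*(-1)²)*(-4) = (½ + (⅙)*1)*(-4) = (½ + ⅙)*(-4) = (⅔)*(-4) = -8/3)
Q(-22) + 170*(-429) = -8/3 + 170*(-429) = -8/3 - 72930 = -218798/3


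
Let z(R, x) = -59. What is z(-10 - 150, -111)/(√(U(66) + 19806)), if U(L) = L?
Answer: -59*√138/1656 ≈ -0.41853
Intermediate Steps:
z(-10 - 150, -111)/(√(U(66) + 19806)) = -59/√(66 + 19806) = -59*√138/1656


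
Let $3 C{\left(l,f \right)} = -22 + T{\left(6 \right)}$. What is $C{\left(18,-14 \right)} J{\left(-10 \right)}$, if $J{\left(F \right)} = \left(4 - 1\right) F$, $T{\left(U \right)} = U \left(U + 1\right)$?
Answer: $-200$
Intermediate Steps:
$T{\left(U \right)} = U \left(1 + U\right)$
$C{\left(l,f \right)} = \frac{20}{3}$ ($C{\left(l,f \right)} = \frac{-22 + 6 \left(1 + 6\right)}{3} = \frac{-22 + 6 \cdot 7}{3} = \frac{-22 + 42}{3} = \frac{1}{3} \cdot 20 = \frac{20}{3}$)
$J{\left(F \right)} = 3 F$
$C{\left(18,-14 \right)} J{\left(-10 \right)} = \frac{20 \cdot 3 \left(-10\right)}{3} = \frac{20}{3} \left(-30\right) = -200$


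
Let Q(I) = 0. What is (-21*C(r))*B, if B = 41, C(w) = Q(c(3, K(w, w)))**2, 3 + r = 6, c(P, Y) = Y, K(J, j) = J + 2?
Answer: 0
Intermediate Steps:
K(J, j) = 2 + J
r = 3 (r = -3 + 6 = 3)
C(w) = 0 (C(w) = 0**2 = 0)
(-21*C(r))*B = -21*0*41 = 0*41 = 0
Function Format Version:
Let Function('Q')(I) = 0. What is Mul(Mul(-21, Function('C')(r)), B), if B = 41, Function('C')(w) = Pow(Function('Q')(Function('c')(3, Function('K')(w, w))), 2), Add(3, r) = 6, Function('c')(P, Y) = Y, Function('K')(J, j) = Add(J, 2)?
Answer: 0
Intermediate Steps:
Function('K')(J, j) = Add(2, J)
r = 3 (r = Add(-3, 6) = 3)
Function('C')(w) = 0 (Function('C')(w) = Pow(0, 2) = 0)
Mul(Mul(-21, Function('C')(r)), B) = Mul(Mul(-21, 0), 41) = Mul(0, 41) = 0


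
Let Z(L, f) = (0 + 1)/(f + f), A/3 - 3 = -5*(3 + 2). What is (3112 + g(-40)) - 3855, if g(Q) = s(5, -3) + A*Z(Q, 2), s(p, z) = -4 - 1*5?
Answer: -1537/2 ≈ -768.50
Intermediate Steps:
A = -66 (A = 9 + 3*(-5*(3 + 2)) = 9 + 3*(-5*5) = 9 + 3*(-25) = 9 - 75 = -66)
Z(L, f) = 1/(2*f)
s(p, z) = -9 (s(p, z) = -4 - 5 = -9)
g(Q) = -51/2 (g(Q) = -9 - 33/2 = -51/2)
(3112 + g(-40)) - 3855 = (3112 - 51/2) - 3855 = 6173/2 - 3855 = -1537/2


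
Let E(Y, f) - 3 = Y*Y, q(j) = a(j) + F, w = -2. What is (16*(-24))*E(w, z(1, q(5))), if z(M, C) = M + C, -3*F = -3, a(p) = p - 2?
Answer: -2688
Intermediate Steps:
a(p) = -2 + p
F = 1 (F = -⅓*(-3) = 1)
q(j) = -1 + j (q(j) = (-2 + j) + 1 = -1 + j)
z(M, C) = C + M
E(Y, f) = 3 + Y² (E(Y, f) = 3 + Y*Y = 3 + Y²)
(16*(-24))*E(w, z(1, q(5))) = (16*(-24))*(3 + (-2)²) = -384*(3 + 4) = -384*7 = -2688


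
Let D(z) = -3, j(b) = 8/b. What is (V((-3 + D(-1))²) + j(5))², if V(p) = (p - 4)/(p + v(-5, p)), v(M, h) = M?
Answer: 166464/24025 ≈ 6.9288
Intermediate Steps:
V(p) = (-4 + p)/(-5 + p) (V(p) = (p - 4)/(p - 5) = (-4 + p)/(-5 + p))
(V((-3 + D(-1))²) + j(5))² = ((-4 + (-3 - 3)²)/(-5 + (-3 - 3)²) + 8/5)² = ((-4 + (-6)²)/(-5 + (-6)²) + 8*(⅕))² = ((-4 + 36)/(-5 + 36) + 8/5)² = (32/31 + 8/5)² = (408/155)² = 166464/24025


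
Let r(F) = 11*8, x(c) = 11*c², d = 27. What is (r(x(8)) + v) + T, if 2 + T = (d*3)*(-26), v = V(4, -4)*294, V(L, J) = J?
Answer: -3196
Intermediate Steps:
v = -1176 (v = -4*294 = -1176)
r(F) = 88
T = -2108 (T = -2 + (27*3)*(-26) = -2 + 81*(-26) = -2 - 2106 = -2108)
(r(x(8)) + v) + T = (88 - 1176) - 2108 = -1088 - 2108 = -3196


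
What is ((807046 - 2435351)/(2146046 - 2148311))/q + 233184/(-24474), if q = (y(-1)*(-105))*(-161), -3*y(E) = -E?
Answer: -14362107877/1487468535 ≈ -9.6554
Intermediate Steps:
y(E) = E/3 (y(E) = -(-1)*E/3 = E/3)
q = -5635 (q = (((1/3)*(-1))*(-105))*(-161) = -1/3*(-105)*(-161) = 35*(-161) = -5635)
((807046 - 2435351)/(2146046 - 2148311))/q + 233184/(-24474) = ((807046 - 2435351)/(2146046 - 2148311))/(-5635) + 233184/(-24474) = -1628305/(-2265)*(-1/5635) + 233184*(-1/24474) = -1628305*(-1/2265)*(-1/5635) - 38864/4079 = (325661/453)*(-1/5635) - 38864/4079 = -46523/364665 - 38864/4079 = -14362107877/1487468535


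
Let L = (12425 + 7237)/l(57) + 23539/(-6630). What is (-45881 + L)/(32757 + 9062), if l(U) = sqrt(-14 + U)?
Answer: -304214569/277259970 + 19662*sqrt(43)/1798217 ≈ -1.0255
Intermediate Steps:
L = -23539/6630 + 19662*sqrt(43)/43 (L = (12425 + 7237)/(sqrt(-14 + 57)) + 23539/(-6630) = 19662/(sqrt(43)) + 23539*(-1/6630) = 19662*(sqrt(43)/43) - 23539/6630 = 19662*sqrt(43)/43 - 23539/6630 = -23539/6630 + 19662*sqrt(43)/43 ≈ 2994.9)
(-45881 + L)/(32757 + 9062) = (-45881 + (-23539/6630 + 19662*sqrt(43)/43))/(32757 + 9062) = (-304214569/6630 + 19662*sqrt(43)/43)/41819 = (-304214569/6630 + 19662*sqrt(43)/43)*(1/41819) = -304214569/277259970 + 19662*sqrt(43)/1798217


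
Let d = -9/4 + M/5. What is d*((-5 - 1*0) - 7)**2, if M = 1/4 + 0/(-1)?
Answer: -1584/5 ≈ -316.80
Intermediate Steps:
M = 1/4 (M = 1*(1/4) + 0*(-1) = 1/4 + 0 = 1/4 ≈ 0.25000)
d = -11/5 (d = -9/4 + (1/4)/5 = -9*1/4 + (1/4)*(1/5) = -9/4 + 1/20 = -11/5 ≈ -2.2000)
d*((-5 - 1*0) - 7)**2 = -11*((-5 - 1*0) - 7)**2/5 = -11*((-5 + 0) - 7)**2/5 = -11*(-5 - 7)**2/5 = -11/5*(-12)**2 = -11/5*144 = -1584/5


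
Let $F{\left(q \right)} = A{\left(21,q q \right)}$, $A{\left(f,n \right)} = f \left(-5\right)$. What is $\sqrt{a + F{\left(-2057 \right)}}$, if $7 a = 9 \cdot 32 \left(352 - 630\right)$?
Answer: $\frac{i \sqrt{565593}}{7} \approx 107.44 i$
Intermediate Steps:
$A{\left(f,n \right)} = - 5 f$
$a = - \frac{80064}{7}$ ($a = \frac{9 \cdot 32 \left(352 - 630\right)}{7} = \frac{288 \left(-278\right)}{7} = \frac{1}{7} \left(-80064\right) = - \frac{80064}{7} \approx -11438.0$)
$F{\left(q \right)} = -105$ ($F{\left(q \right)} = \left(-5\right) 21 = -105$)
$\sqrt{a + F{\left(-2057 \right)}} = \sqrt{- \frac{80064}{7} - 105} = \sqrt{- \frac{80799}{7}} = \frac{i \sqrt{565593}}{7}$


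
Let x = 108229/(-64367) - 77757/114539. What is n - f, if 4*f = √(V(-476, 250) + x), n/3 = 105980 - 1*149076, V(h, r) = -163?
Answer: -129288 - 3*I*√998670144223591134133/29490127252 ≈ -1.2929e+5 - 3.2148*I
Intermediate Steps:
x = -17401426250/7372531813 (x = 108229*(-1/64367) - 77757*1/114539 = -108229/64367 - 77757/114539 = -17401426250/7372531813 ≈ -2.3603)
n = -129288 (n = 3*(105980 - 1*149076) = 3*(105980 - 149076) = 3*(-43096) = -129288)
f = 3*I*√998670144223591134133/29490127252 (f = √(-163 - 17401426250/7372531813)/4 = √(-1219124111769/7372531813)/4 = (3*I*√998670144223591134133/7372531813)/4 = 3*I*√998670144223591134133/29490127252 ≈ 3.2148*I)
n - f = -129288 - 3*I*√998670144223591134133/29490127252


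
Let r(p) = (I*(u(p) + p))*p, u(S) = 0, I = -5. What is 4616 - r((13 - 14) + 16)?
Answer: 5741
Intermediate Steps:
r(p) = -5*p² (r(p) = (-5*(0 + p))*p = (-5*p)*p = -5*p²)
4616 - r((13 - 14) + 16) = 4616 - (-5)*((13 - 14) + 16)² = 4616 - (-5)*(-1 + 16)² = 4616 - (-5)*15² = 4616 - (-5)*225 = 4616 - 1*(-1125) = 4616 + 1125 = 5741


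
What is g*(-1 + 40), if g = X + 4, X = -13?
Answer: -351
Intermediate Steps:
g = -9 (g = -13 + 4 = -9)
g*(-1 + 40) = -9*(-1 + 40) = -9*39 = -351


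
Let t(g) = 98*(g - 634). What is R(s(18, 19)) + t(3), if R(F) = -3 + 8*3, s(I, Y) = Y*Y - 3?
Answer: -61817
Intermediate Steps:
t(g) = -62132 + 98*g (t(g) = 98*(-634 + g) = -62132 + 98*g)
s(I, Y) = -3 + Y² (s(I, Y) = Y² - 3 = -3 + Y²)
R(F) = 21 (R(F) = -3 + 24 = 21)
R(s(18, 19)) + t(3) = 21 + (-62132 + 98*3) = 21 + (-62132 + 294) = 21 - 61838 = -61817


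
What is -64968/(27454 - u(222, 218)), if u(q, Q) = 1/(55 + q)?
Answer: -5998712/2534919 ≈ -2.3664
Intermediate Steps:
-64968/(27454 - u(222, 218)) = -64968/(27454 - 1/(55 + 222)) = -64968/(27454 - 1/277) = -64968/7604757/277 = -64968*277/7604757 = -5998712/2534919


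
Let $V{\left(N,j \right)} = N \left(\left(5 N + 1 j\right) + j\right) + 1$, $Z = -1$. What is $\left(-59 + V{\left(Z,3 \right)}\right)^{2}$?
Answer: $3481$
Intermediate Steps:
$V{\left(N,j \right)} = 1 + N \left(2 j + 5 N\right)$ ($V{\left(N,j \right)} = N \left(\left(5 N + j\right) + j\right) + 1 = N \left(\left(j + 5 N\right) + j\right) + 1 = N \left(2 j + 5 N\right) + 1 = 1 + N \left(2 j + 5 N\right)$)
$\left(-59 + V{\left(Z,3 \right)}\right)^{2} = \left(-59 + \left(1 + 5 \left(-1\right)^{2} + 2 \left(-1\right) 3\right)\right)^{2} = \left(-59 + \left(1 + 5 \cdot 1 - 6\right)\right)^{2} = \left(-59 + \left(1 + 5 - 6\right)\right)^{2} = \left(-59 + 0\right)^{2} = \left(-59\right)^{2} = 3481$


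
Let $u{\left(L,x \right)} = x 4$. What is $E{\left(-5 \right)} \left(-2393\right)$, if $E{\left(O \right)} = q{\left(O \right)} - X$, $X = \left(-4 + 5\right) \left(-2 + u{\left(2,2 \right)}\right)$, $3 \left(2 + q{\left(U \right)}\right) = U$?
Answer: $\frac{69397}{3} \approx 23132.0$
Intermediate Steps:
$q{\left(U \right)} = -2 + \frac{U}{3}$
$u{\left(L,x \right)} = 4 x$
$X = 6$ ($X = \left(-4 + 5\right) \left(-2 + 4 \cdot 2\right) = 1 \left(-2 + 8\right) = 1 \cdot 6 = 6$)
$E{\left(O \right)} = -8 + \frac{O}{3}$ ($E{\left(O \right)} = \left(-2 + \frac{O}{3}\right) - 6 = -8 + \frac{O}{3}$)
$E{\left(-5 \right)} \left(-2393\right) = \left(-8 + \frac{1}{3} \left(-5\right)\right) \left(-2393\right) = \left(-8 - \frac{5}{3}\right) \left(-2393\right) = \left(- \frac{29}{3}\right) \left(-2393\right) = \frac{69397}{3}$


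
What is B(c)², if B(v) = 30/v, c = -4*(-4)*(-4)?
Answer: 225/1024 ≈ 0.21973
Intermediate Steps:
c = -64 (c = 16*(-4) = -64)
B(c)² = (30/(-64))² = (30*(-1/64))² = (-15/32)² = 225/1024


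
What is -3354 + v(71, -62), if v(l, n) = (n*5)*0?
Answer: -3354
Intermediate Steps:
v(l, n) = 0 (v(l, n) = (5*n)*0 = 0)
-3354 + v(71, -62) = -3354 + 0 = -3354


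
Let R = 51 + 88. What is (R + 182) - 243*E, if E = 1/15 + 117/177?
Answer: 42531/295 ≈ 144.17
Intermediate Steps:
R = 139
E = 644/885 (E = 1*(1/15) + 117*(1/177) = 1/15 + 39/59 = 644/885 ≈ 0.72768)
(R + 182) - 243*E = (139 + 182) - 243*644/885 = 321 - 52164/295 = 42531/295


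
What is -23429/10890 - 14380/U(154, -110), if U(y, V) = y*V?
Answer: -99293/76230 ≈ -1.3025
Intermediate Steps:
U(y, V) = V*y
-23429/10890 - 14380/U(154, -110) = -23429/10890 - 14380/((-110*154)) = -23429*1/10890 - 14380/(-16940) = -23429/10890 - 14380*(-1/16940) = -23429/10890 + 719/847 = -99293/76230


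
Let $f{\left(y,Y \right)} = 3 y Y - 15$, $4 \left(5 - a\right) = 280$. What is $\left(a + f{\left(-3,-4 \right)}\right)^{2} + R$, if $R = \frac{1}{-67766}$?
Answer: $\frac{131194975}{67766} \approx 1936.0$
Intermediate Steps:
$a = -65$ ($a = 5 - 70 = -65$)
$f{\left(y,Y \right)} = -15 + 3 Y y$ ($f{\left(y,Y \right)} = 3 Y y - 15 = -15 + 3 Y y$)
$R = - \frac{1}{67766} \approx -1.4757 \cdot 10^{-5}$
$\left(a + f{\left(-3,-4 \right)}\right)^{2} + R = \left(-65 - \left(15 + 12 \left(-3\right)\right)\right)^{2} - \frac{1}{67766} = \left(-65 + \left(-15 + 36\right)\right)^{2} - \frac{1}{67766} = \left(-65 + 21\right)^{2} - \frac{1}{67766} = \left(-44\right)^{2} - \frac{1}{67766} = 1936 - \frac{1}{67766} = \frac{131194975}{67766}$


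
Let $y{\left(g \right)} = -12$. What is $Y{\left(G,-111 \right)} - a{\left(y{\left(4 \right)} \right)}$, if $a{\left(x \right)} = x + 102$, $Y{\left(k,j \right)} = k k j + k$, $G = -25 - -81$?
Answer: $-348130$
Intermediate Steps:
$G = 56$ ($G = -25 + 81 = 56$)
$Y{\left(k,j \right)} = k + j k^{2}$ ($Y{\left(k,j \right)} = k^{2} j + k = j k^{2} + k = k + j k^{2}$)
$a{\left(x \right)} = 102 + x$
$Y{\left(G,-111 \right)} - a{\left(y{\left(4 \right)} \right)} = 56 \left(1 - 6216\right) - \left(102 - 12\right) = 56 \left(1 - 6216\right) - 90 = 56 \left(-6215\right) - 90 = -348040 - 90 = -348130$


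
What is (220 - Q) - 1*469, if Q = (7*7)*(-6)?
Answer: 45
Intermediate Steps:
Q = -294 (Q = 49*(-6) = -294)
(220 - Q) - 1*469 = (220 - 1*(-294)) - 1*469 = (220 + 294) - 469 = 514 - 469 = 45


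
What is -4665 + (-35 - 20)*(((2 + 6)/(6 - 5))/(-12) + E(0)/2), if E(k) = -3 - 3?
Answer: -13390/3 ≈ -4463.3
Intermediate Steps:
E(k) = -6
-4665 + (-35 - 20)*(((2 + 6)/(6 - 5))/(-12) + E(0)/2) = -4665 + (-35 - 20)*(((2 + 6)/(6 - 5))/(-12) - 6/2) = -4665 - 55*((8/1)*(-1/12) - 6*1/2) = -4665 - 55*((8*1)*(-1/12) - 3) = -4665 - 55*(8*(-1/12) - 3) = -4665 - 55*(-2/3 - 3) = -4665 - 55*(-11/3) = -4665 + 605/3 = -13390/3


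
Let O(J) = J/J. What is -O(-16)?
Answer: -1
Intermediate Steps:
O(J) = 1
-O(-16) = -1*1 = -1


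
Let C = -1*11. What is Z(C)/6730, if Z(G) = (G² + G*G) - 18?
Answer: 112/3365 ≈ 0.033284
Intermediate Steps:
C = -11
Z(G) = -18 + 2*G² (Z(G) = (G² + G²) - 18 = 2*G² - 18 = -18 + 2*G²)
Z(C)/6730 = (-18 + 2*(-11)²)/6730 = (-18 + 2*121)*(1/6730) = (-18 + 242)*(1/6730) = 224*(1/6730) = 112/3365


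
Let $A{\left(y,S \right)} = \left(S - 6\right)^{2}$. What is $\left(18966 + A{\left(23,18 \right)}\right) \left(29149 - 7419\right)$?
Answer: $415260300$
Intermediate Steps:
$A{\left(y,S \right)} = \left(-6 + S\right)^{2}$
$\left(18966 + A{\left(23,18 \right)}\right) \left(29149 - 7419\right) = \left(18966 + \left(-6 + 18\right)^{2}\right) \left(29149 - 7419\right) = \left(18966 + 12^{2}\right) 21730 = \left(18966 + 144\right) 21730 = 19110 \cdot 21730 = 415260300$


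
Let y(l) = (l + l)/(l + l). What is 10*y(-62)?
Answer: 10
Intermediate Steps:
y(l) = 1 (y(l) = (2*l)/((2*l)) = (2*l)*(1/(2*l)) = 1)
10*y(-62) = 10*1 = 10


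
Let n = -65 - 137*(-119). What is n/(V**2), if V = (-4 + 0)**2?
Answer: 8119/128 ≈ 63.430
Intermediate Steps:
V = 16 (V = (-4)**2 = 16)
n = 16238 (n = -65 + 16303 = 16238)
n/(V**2) = 16238/(16**2) = 16238/256 = 16238*(1/256) = 8119/128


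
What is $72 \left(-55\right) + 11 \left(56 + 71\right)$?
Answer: $-2563$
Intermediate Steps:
$72 \left(-55\right) + 11 \left(56 + 71\right) = -3960 + 11 \cdot 127 = -3960 + 1397 = -2563$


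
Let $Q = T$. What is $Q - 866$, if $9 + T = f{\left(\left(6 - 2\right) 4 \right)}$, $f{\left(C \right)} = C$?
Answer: $-859$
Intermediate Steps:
$T = 7$ ($T = -9 + \left(6 - 2\right) 4 = -9 + 4 \cdot 4 = -9 + 16 = 7$)
$Q = 7$
$Q - 866 = 7 - 866 = -859$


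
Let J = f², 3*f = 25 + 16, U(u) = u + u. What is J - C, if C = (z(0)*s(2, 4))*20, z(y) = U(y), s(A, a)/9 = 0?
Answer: 1681/9 ≈ 186.78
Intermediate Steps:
s(A, a) = 0 (s(A, a) = 9*0 = 0)
U(u) = 2*u
z(y) = 2*y
f = 41/3 (f = (25 + 16)/3 = (⅓)*41 = 41/3 ≈ 13.667)
C = 0 (C = ((2*0)*0)*20 = (0*0)*20 = 0*20 = 0)
J = 1681/9 (J = (41/3)² = 1681/9 ≈ 186.78)
J - C = 1681/9 - 1*0 = 1681/9 + 0 = 1681/9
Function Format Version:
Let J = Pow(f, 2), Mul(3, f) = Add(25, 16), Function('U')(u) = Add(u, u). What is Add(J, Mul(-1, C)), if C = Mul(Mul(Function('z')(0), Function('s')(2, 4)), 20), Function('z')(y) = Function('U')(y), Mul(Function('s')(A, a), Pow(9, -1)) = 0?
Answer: Rational(1681, 9) ≈ 186.78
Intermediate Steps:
Function('s')(A, a) = 0 (Function('s')(A, a) = Mul(9, 0) = 0)
Function('U')(u) = Mul(2, u)
Function('z')(y) = Mul(2, y)
f = Rational(41, 3) (f = Mul(Rational(1, 3), Add(25, 16)) = Mul(Rational(1, 3), 41) = Rational(41, 3) ≈ 13.667)
C = 0 (C = Mul(Mul(Mul(2, 0), 0), 20) = Mul(Mul(0, 0), 20) = Mul(0, 20) = 0)
J = Rational(1681, 9) (J = Pow(Rational(41, 3), 2) = Rational(1681, 9) ≈ 186.78)
Add(J, Mul(-1, C)) = Add(Rational(1681, 9), Mul(-1, 0)) = Add(Rational(1681, 9), 0) = Rational(1681, 9)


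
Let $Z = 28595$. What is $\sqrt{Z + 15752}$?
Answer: $\sqrt{44347} \approx 210.59$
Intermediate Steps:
$\sqrt{Z + 15752} = \sqrt{28595 + 15752} = \sqrt{44347}$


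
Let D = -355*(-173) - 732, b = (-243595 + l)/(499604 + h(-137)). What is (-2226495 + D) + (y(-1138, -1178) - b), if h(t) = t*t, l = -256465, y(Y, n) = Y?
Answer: -1123287872290/518373 ≈ -2.1669e+6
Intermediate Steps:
h(t) = t**2
b = -500060/518373 (b = (-243595 - 256465)/(499604 + (-137)**2) = -500060/(499604 + 18769) = -500060/518373 ≈ -0.96467)
D = 60683 (D = 61415 - 732 = 60683)
(-2226495 + D) + (y(-1138, -1178) - b) = (-2226495 + 60683) + (-1138 - 1*(-500060/518373)) = -2165812 + (-1138 + 500060/518373) = -2165812 - 589408414/518373 = -1123287872290/518373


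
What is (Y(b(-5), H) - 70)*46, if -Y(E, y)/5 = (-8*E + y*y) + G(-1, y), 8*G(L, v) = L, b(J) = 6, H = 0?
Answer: 31395/4 ≈ 7848.8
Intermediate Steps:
G(L, v) = L/8
Y(E, y) = 5/8 - 5*y**2 + 40*E (Y(E, y) = -5*((-8*E + y*y) + (1/8)*(-1)) = -5*((-8*E + y**2) - 1/8) = -5*((y**2 - 8*E) - 1/8) = -5*(-1/8 + y**2 - 8*E) = 5/8 - 5*y**2 + 40*E)
(Y(b(-5), H) - 70)*46 = ((5/8 - 5*0**2 + 40*6) - 70)*46 = ((5/8 - 5*0 + 240) - 70)*46 = ((5/8 + 0 + 240) - 70)*46 = (1925/8 - 70)*46 = (1365/8)*46 = 31395/4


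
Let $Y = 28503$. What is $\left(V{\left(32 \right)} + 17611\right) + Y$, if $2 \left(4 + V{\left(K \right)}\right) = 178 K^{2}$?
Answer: $137246$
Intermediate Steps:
$V{\left(K \right)} = -4 + 89 K^{2}$ ($V{\left(K \right)} = -4 + \frac{178 K^{2}}{2} = -4 + 89 K^{2}$)
$\left(V{\left(32 \right)} + 17611\right) + Y = \left(\left(-4 + 89 \cdot 32^{2}\right) + 17611\right) + 28503 = \left(\left(-4 + 89 \cdot 1024\right) + 17611\right) + 28503 = \left(\left(-4 + 91136\right) + 17611\right) + 28503 = \left(91132 + 17611\right) + 28503 = 108743 + 28503 = 137246$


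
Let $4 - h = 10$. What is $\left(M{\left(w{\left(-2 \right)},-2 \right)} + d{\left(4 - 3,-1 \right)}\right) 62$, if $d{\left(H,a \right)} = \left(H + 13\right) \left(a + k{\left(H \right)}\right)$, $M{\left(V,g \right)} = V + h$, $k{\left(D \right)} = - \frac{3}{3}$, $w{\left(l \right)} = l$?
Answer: $-2232$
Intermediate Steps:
$h = -6$ ($h = 4 - 10 = -6$)
$k{\left(D \right)} = -1$ ($k{\left(D \right)} = \left(-3\right) \frac{1}{3} = -1$)
$M{\left(V,g \right)} = -6 + V$ ($M{\left(V,g \right)} = V - 6 = -6 + V$)
$d{\left(H,a \right)} = \left(-1 + a\right) \left(13 + H\right)$ ($d{\left(H,a \right)} = \left(H + 13\right) \left(a - 1\right) = \left(13 + H\right) \left(-1 + a\right) = \left(-1 + a\right) \left(13 + H\right)$)
$\left(M{\left(w{\left(-2 \right)},-2 \right)} + d{\left(4 - 3,-1 \right)}\right) 62 = \left(\left(-6 - 2\right) + \left(-13 - \left(4 - 3\right) + 13 \left(-1\right) + \left(4 - 3\right) \left(-1\right)\right)\right) 62 = \left(-8 - \left(27 - \left(4 - 3\right) \left(-1\right)\right)\right) 62 = \left(-8 - 28\right) 62 = \left(-36\right) 62 = -2232$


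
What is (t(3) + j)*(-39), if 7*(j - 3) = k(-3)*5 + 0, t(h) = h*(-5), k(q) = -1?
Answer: 3471/7 ≈ 495.86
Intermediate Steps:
t(h) = -5*h
j = 16/7 (j = 3 + (-1*5 + 0)/7 = 3 + (-5 + 0)/7 = 3 + (1/7)*(-5) = 3 - 5/7 = 16/7 ≈ 2.2857)
(t(3) + j)*(-39) = (-5*3 + 16/7)*(-39) = (-15 + 16/7)*(-39) = -89/7*(-39) = 3471/7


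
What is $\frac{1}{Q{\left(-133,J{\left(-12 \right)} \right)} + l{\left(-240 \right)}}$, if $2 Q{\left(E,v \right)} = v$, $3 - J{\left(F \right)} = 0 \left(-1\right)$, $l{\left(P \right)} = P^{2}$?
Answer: $\frac{2}{115203} \approx 1.7361 \cdot 10^{-5}$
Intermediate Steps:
$J{\left(F \right)} = 3$ ($J{\left(F \right)} = 3 - 0 \left(-1\right) = 3 - 0 = 3 + 0 = 3$)
$Q{\left(E,v \right)} = \frac{v}{2}$
$\frac{1}{Q{\left(-133,J{\left(-12 \right)} \right)} + l{\left(-240 \right)}} = \frac{1}{\frac{1}{2} \cdot 3 + \left(-240\right)^{2}} = \frac{1}{\frac{3}{2} + 57600} = \frac{1}{\frac{115203}{2}} = \frac{2}{115203}$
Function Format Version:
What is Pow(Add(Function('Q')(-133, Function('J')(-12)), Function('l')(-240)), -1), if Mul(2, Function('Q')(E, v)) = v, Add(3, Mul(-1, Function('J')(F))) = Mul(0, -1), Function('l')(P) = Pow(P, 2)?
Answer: Rational(2, 115203) ≈ 1.7361e-5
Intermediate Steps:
Function('J')(F) = 3 (Function('J')(F) = Add(3, Mul(-1, Mul(0, -1))) = Add(3, Mul(-1, 0)) = Add(3, 0) = 3)
Function('Q')(E, v) = Mul(Rational(1, 2), v)
Pow(Add(Function('Q')(-133, Function('J')(-12)), Function('l')(-240)), -1) = Pow(Add(Mul(Rational(1, 2), 3), Pow(-240, 2)), -1) = Pow(Add(Rational(3, 2), 57600), -1) = Pow(Rational(115203, 2), -1) = Rational(2, 115203)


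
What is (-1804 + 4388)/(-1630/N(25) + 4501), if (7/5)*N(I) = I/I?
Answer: 2584/2219 ≈ 1.1645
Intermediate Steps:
N(I) = 5/7 (N(I) = 5*(I/I)/7 = (5/7)*1 = 5/7)
(-1804 + 4388)/(-1630/N(25) + 4501) = (-1804 + 4388)/(-1630/5/7 + 4501) = 2584/(-1630*7/5 + 4501) = 2584/(-2282 + 4501) = 2584/2219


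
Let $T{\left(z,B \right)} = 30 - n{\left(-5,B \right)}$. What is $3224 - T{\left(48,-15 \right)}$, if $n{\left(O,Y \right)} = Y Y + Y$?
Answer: $3404$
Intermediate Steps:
$n{\left(O,Y \right)} = Y + Y^{2}$ ($n{\left(O,Y \right)} = Y^{2} + Y = Y + Y^{2}$)
$T{\left(z,B \right)} = 30 - B \left(1 + B\right)$
$3224 - T{\left(48,-15 \right)} = 3224 - \left(30 - - 15 \left(1 - 15\right)\right) = 3224 - \left(30 - \left(-15\right) \left(-14\right)\right) = 3224 - \left(30 - 210\right) = 3224 - -180 = 3224 + 180 = 3404$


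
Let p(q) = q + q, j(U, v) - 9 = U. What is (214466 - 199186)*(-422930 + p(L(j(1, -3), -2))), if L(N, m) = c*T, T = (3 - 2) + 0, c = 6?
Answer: -6462187040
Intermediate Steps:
j(U, v) = 9 + U
T = 1 (T = 1 + 0 = 1)
L(N, m) = 6 (L(N, m) = 6*1 = 6)
p(q) = 2*q
(214466 - 199186)*(-422930 + p(L(j(1, -3), -2))) = (214466 - 199186)*(-422930 + 2*6) = 15280*(-422930 + 12) = 15280*(-422918) = -6462187040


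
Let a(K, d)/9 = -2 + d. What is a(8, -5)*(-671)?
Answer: 42273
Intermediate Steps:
a(K, d) = -18 + 9*d (a(K, d) = 9*(-2 + d) = -18 + 9*d)
a(8, -5)*(-671) = (-18 + 9*(-5))*(-671) = (-18 - 45)*(-671) = -63*(-671) = 42273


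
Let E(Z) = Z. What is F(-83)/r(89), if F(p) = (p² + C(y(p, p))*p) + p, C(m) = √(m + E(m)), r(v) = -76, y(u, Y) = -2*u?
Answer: -3403/38 + 83*√83/38 ≈ -69.654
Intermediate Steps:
C(m) = √2*√m (C(m) = √(m + m) = √(2*m) = √2*√m)
F(p) = p + p² + 2*p*√(-p) (F(p) = (p² + (√2*√(-2*p))*p) + p = (p² + (√2*(√2*√(-p)))*p) + p = (p² + (2*√(-p))*p) + p = (p² + 2*p*√(-p)) + p = p + p² + 2*p*√(-p))
F(-83)/r(89) = -83*(1 - 83 + 2*√(-1*(-83)))/(-76) = -83*(1 - 83 + 2*√83)*(-1/76) = -83*(-82 + 2*√83)*(-1/76) = (6806 - 166*√83)*(-1/76) = -3403/38 + 83*√83/38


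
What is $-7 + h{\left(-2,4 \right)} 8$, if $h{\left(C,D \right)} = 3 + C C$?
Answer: $49$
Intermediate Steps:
$h{\left(C,D \right)} = 3 + C^{2}$
$-7 + h{\left(-2,4 \right)} 8 = -7 + \left(3 + \left(-2\right)^{2}\right) 8 = -7 + \left(3 + 4\right) 8 = -7 + 7 \cdot 8 = -7 + 56 = 49$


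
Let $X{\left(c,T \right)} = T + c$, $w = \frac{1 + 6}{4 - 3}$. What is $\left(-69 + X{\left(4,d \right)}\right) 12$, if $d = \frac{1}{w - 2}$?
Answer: $- \frac{3888}{5} \approx -777.6$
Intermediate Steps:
$w = 7$ ($w = \frac{7}{1} = 7 \cdot 1 = 7$)
$d = \frac{1}{5}$ ($d = \frac{1}{7 - 2} = \frac{1}{5} \approx 0.2$)
$\left(-69 + X{\left(4,d \right)}\right) 12 = \left(-69 + \left(\frac{1}{5} + 4\right)\right) 12 = \left(-69 + \frac{21}{5}\right) 12 = \left(- \frac{324}{5}\right) 12 = - \frac{3888}{5}$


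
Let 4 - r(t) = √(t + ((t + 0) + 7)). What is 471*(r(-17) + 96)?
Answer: 47100 - 1413*I*√3 ≈ 47100.0 - 2447.4*I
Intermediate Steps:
r(t) = 4 - √(7 + 2*t) (r(t) = 4 - √(t + ((t + 0) + 7)) = 4 - √(t + (t + 7)) = 4 - √(t + (7 + t)) = 4 - √(7 + 2*t))
471*(r(-17) + 96) = 471*((4 - √(7 + 2*(-17))) + 96) = 471*((4 - √(7 - 34)) + 96) = 471*((4 - √(-27)) + 96) = 471*((4 - 3*I*√3) + 96) = 471*(100 - 3*I*√3) = 47100 - 1413*I*√3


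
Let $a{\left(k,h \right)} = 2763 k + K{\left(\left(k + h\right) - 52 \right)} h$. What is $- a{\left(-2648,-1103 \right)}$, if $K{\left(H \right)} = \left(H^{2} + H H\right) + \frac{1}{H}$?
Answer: $\frac{121362374514531}{3803} \approx 3.1912 \cdot 10^{10}$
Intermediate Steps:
$K{\left(H \right)} = \frac{1}{H} + 2 H^{2}$ ($K{\left(H \right)} = \left(H^{2} + H^{2}\right) + \frac{1}{H} = 2 H^{2} + \frac{1}{H} = \frac{1}{H} + 2 H^{2}$)
$a{\left(k,h \right)} = 2763 k + \frac{h \left(1 + 2 \left(-52 + h + k\right)^{3}\right)}{-52 + h + k}$ ($a{\left(k,h \right)} = 2763 k + \frac{1 + 2 \left(\left(k + h\right) - 52\right)^{3}}{\left(k + h\right) - 52} h = 2763 k + \frac{1 + 2 \left(\left(h + k\right) - 52\right)^{3}}{\left(h + k\right) - 52} h = 2763 k + \frac{1 + 2 \left(-52 + h + k\right)^{3}}{-52 + h + k} h = 2763 k + \frac{h \left(1 + 2 \left(-52 + h + k\right)^{3}\right)}{-52 + h + k}$)
$- a{\left(-2648,-1103 \right)} = - \frac{- 1103 \left(1 + 2 \left(-52 - 1103 - 2648\right)^{3}\right) + 2763 \left(-2648\right) \left(-52 - 1103 - 2648\right)}{-52 - 1103 - 2648} = - \frac{- 1103 \left(1 + 2 \left(-3803\right)^{3}\right) + 2763 \left(-2648\right) \left(-3803\right)}{-3803} = - \frac{\left(-1\right) \left(- 1103 \left(1 + 2 \left(-55002062627\right)\right) + 27824360472\right)}{3803} = - \frac{\left(-1\right) \left(- 1103 \left(1 - 110004125254\right) + 27824360472\right)}{3803} = - \frac{\left(-1\right) \left(\left(-1103\right) \left(-110004125253\right) + 27824360472\right)}{3803} = - \frac{\left(-1\right) \left(121334550154059 + 27824360472\right)}{3803} = - \frac{\left(-1\right) 121362374514531}{3803} = \left(-1\right) \left(- \frac{121362374514531}{3803}\right) = \frac{121362374514531}{3803}$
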